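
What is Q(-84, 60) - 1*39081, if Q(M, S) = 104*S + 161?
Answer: -32680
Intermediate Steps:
Q(M, S) = 161 + 104*S
Q(-84, 60) - 1*39081 = (161 + 104*60) - 1*39081 = (161 + 6240) - 39081 = 6401 - 39081 = -32680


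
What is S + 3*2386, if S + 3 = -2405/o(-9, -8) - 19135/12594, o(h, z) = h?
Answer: 280368995/37782 ≈ 7420.7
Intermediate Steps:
S = 9925439/37782 (S = -3 + (-2405/(-9) - 19135/12594) = -3 + (-2405*(-1/9) - 19135*1/12594) = -3 + (2405/9 - 19135/12594) = -3 + 10038785/37782 = 9925439/37782 ≈ 262.70)
S + 3*2386 = 9925439/37782 + 3*2386 = 9925439/37782 + 7158 = 280368995/37782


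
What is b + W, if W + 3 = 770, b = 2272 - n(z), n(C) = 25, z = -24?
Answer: 3014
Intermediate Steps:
b = 2247 (b = 2272 - 1*25 = 2272 - 25 = 2247)
W = 767 (W = -3 + 770 = 767)
b + W = 2247 + 767 = 3014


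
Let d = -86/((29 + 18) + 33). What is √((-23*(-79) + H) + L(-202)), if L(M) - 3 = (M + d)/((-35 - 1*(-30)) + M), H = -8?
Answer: √3452641090/1380 ≈ 42.579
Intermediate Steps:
d = -43/40 (d = -86/(47 + 33) = -86/80 = -86*1/80 = -43/40 ≈ -1.0750)
L(M) = 3 + (-43/40 + M)/(-5 + M) (L(M) = 3 + (M - 43/40)/((-35 - 1*(-30)) + M) = 3 + (-43/40 + M)/((-35 + 30) + M) = 3 + (-43/40 + M)/(-5 + M))
√((-23*(-79) + H) + L(-202)) = √((-23*(-79) - 8) + (-643 + 160*(-202))/(40*(-5 - 202))) = √((1817 - 8) + (1/40)*(-643 - 32320)/(-207)) = √(1809 + (1/40)*(-1/207)*(-32963)) = √(1809 + 32963/8280) = √(15011483/8280) = √3452641090/1380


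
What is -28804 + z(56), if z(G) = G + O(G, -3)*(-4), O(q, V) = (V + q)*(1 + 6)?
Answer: -30232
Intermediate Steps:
O(q, V) = 7*V + 7*q (O(q, V) = (V + q)*7 = 7*V + 7*q)
z(G) = 84 - 27*G (z(G) = G + (7*(-3) + 7*G)*(-4) = G + (-21 + 7*G)*(-4) = G + (84 - 28*G) = 84 - 27*G)
-28804 + z(56) = -28804 + (84 - 27*56) = -28804 + (84 - 1512) = -28804 - 1428 = -30232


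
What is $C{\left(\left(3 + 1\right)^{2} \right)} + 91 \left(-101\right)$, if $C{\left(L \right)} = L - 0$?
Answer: $-9175$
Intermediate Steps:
$C{\left(L \right)} = L$ ($C{\left(L \right)} = L + 0 = L$)
$C{\left(\left(3 + 1\right)^{2} \right)} + 91 \left(-101\right) = \left(3 + 1\right)^{2} + 91 \left(-101\right) = 4^{2} - 9191 = 16 - 9191 = -9175$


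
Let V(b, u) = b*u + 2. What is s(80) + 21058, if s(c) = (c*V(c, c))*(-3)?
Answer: -1515422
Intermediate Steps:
V(b, u) = 2 + b*u
s(c) = -3*c*(2 + c**2) (s(c) = (c*(2 + c*c))*(-3) = (c*(2 + c**2))*(-3) = -3*c*(2 + c**2))
s(80) + 21058 = -3*80*(2 + 80**2) + 21058 = -3*80*(2 + 6400) + 21058 = -3*80*6402 + 21058 = -1536480 + 21058 = -1515422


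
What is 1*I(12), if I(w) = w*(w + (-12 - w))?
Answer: -144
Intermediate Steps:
I(w) = -12*w (I(w) = w*(-12) = -12*w)
1*I(12) = 1*(-12*12) = 1*(-144) = -144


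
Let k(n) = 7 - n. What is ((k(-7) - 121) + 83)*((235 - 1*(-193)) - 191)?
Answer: -5688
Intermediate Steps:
((k(-7) - 121) + 83)*((235 - 1*(-193)) - 191) = (((7 - 1*(-7)) - 121) + 83)*((235 - 1*(-193)) - 191) = (((7 + 7) - 121) + 83)*((235 + 193) - 191) = ((14 - 121) + 83)*(428 - 191) = (-107 + 83)*237 = -24*237 = -5688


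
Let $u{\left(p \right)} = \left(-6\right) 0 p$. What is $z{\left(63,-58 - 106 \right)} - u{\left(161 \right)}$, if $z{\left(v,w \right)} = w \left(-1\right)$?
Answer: $164$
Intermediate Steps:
$u{\left(p \right)} = 0$ ($u{\left(p \right)} = 0 p = 0$)
$z{\left(v,w \right)} = - w$
$z{\left(63,-58 - 106 \right)} - u{\left(161 \right)} = - (-58 - 106) - 0 = \left(-1\right) \left(-164\right) + 0 = 164 + 0 = 164$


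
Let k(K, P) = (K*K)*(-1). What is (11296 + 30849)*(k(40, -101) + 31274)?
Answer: 1250610730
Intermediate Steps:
k(K, P) = -K² (k(K, P) = K²*(-1) = -K²)
(11296 + 30849)*(k(40, -101) + 31274) = (11296 + 30849)*(-1*40² + 31274) = 42145*(-1*1600 + 31274) = 42145*(-1600 + 31274) = 42145*29674 = 1250610730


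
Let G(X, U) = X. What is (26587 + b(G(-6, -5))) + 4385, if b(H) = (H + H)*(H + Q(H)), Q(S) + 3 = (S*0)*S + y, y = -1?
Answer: 31092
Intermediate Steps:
Q(S) = -4 (Q(S) = -3 + ((S*0)*S - 1) = -3 + (0*S - 1) = -3 + (0 - 1) = -3 - 1 = -4)
b(H) = 2*H*(-4 + H) (b(H) = (H + H)*(H - 4) = (2*H)*(-4 + H) = 2*H*(-4 + H))
(26587 + b(G(-6, -5))) + 4385 = (26587 + 2*(-6)*(-4 - 6)) + 4385 = (26587 + 2*(-6)*(-10)) + 4385 = (26587 + 120) + 4385 = 26707 + 4385 = 31092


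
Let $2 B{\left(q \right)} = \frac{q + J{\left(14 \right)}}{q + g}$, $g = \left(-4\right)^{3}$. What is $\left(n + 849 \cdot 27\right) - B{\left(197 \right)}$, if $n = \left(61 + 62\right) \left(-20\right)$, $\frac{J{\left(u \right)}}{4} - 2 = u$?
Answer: $\frac{5442897}{266} \approx 20462.0$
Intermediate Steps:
$J{\left(u \right)} = 8 + 4 u$
$g = -64$
$n = -2460$ ($n = 123 \left(-20\right) = -2460$)
$B{\left(q \right)} = \frac{64 + q}{2 \left(-64 + q\right)}$ ($B{\left(q \right)} = \frac{\left(q + \left(8 + 4 \cdot 14\right)\right) \frac{1}{q - 64}}{2} = \frac{\left(q + \left(8 + 56\right)\right) \frac{1}{-64 + q}}{2} = \frac{\left(q + 64\right) \frac{1}{-64 + q}}{2} = \frac{\left(64 + q\right) \frac{1}{-64 + q}}{2} = \frac{\frac{1}{-64 + q} \left(64 + q\right)}{2} = \frac{64 + q}{2 \left(-64 + q\right)}$)
$\left(n + 849 \cdot 27\right) - B{\left(197 \right)} = \left(-2460 + 849 \cdot 27\right) - \frac{64 + 197}{2 \left(-64 + 197\right)} = \left(-2460 + 22923\right) - \frac{1}{2} \cdot \frac{1}{133} \cdot 261 = 20463 - \frac{1}{2} \cdot \frac{1}{133} \cdot 261 = 20463 - \frac{261}{266} = \frac{5442897}{266}$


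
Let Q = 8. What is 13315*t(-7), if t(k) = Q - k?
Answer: 199725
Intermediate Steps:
t(k) = 8 - k
13315*t(-7) = 13315*(8 - 1*(-7)) = 13315*(8 + 7) = 13315*15 = 199725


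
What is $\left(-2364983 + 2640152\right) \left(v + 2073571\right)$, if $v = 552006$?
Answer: $722477397513$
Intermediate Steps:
$\left(-2364983 + 2640152\right) \left(v + 2073571\right) = \left(-2364983 + 2640152\right) \left(552006 + 2073571\right) = 275169 \cdot 2625577 = 722477397513$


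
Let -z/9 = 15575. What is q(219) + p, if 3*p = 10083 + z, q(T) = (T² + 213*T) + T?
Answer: 51463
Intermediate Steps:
z = -140175 (z = -9*15575 = -140175)
q(T) = T² + 214*T
p = -43364 (p = (10083 - 140175)/3 = (⅓)*(-130092) = -43364)
q(219) + p = 219*(214 + 219) - 43364 = 219*433 - 43364 = 94827 - 43364 = 51463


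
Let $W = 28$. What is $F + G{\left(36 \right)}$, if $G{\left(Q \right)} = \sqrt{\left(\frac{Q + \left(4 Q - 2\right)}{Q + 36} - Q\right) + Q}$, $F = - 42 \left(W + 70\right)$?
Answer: $-4116 + \frac{\sqrt{89}}{6} \approx -4114.4$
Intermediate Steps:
$F = -4116$ ($F = - 42 \left(28 + 70\right) = \left(-42\right) 98 = -4116$)
$G{\left(Q \right)} = \sqrt{\frac{-2 + 5 Q}{36 + Q}}$ ($G{\left(Q \right)} = \sqrt{\left(\frac{Q + \left(-2 + 4 Q\right)}{36 + Q} - Q\right) + Q} = \sqrt{\left(\frac{-2 + 5 Q}{36 + Q} - Q\right) + Q} = \sqrt{\left(- Q + \frac{-2 + 5 Q}{36 + Q}\right) + Q} = \sqrt{\frac{-2 + 5 Q}{36 + Q}}$)
$F + G{\left(36 \right)} = -4116 + \sqrt{\frac{-2 + 5 \cdot 36}{36 + 36}} = -4116 + \sqrt{\frac{-2 + 180}{72}} = -4116 + \sqrt{\frac{1}{72} \cdot 178} = -4116 + \sqrt{\frac{89}{36}} = -4116 + \frac{\sqrt{89}}{6}$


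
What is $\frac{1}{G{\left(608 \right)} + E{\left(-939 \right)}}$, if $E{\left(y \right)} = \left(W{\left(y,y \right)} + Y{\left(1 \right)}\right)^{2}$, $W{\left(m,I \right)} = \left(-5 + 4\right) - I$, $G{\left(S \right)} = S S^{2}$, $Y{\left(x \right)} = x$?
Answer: $\frac{1}{225637433} \approx 4.4319 \cdot 10^{-9}$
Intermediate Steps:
$G{\left(S \right)} = S^{3}$
$W{\left(m,I \right)} = -1 - I$
$E{\left(y \right)} = y^{2}$ ($E{\left(y \right)} = \left(\left(-1 - y\right) + 1\right)^{2} = \left(- y\right)^{2} = y^{2}$)
$\frac{1}{G{\left(608 \right)} + E{\left(-939 \right)}} = \frac{1}{608^{3} + \left(-939\right)^{2}} = \frac{1}{224755712 + 881721} = \frac{1}{225637433}$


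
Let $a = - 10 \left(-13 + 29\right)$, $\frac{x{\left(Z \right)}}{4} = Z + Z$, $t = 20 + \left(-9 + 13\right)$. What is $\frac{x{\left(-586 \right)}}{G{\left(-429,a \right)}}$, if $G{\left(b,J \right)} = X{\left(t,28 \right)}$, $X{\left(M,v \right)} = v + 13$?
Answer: $- \frac{4688}{41} \approx -114.34$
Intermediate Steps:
$t = 24$ ($t = 20 + 4 = 24$)
$x{\left(Z \right)} = 8 Z$ ($x{\left(Z \right)} = 4 \left(Z + Z\right) = 4 \cdot 2 Z = 8 Z$)
$a = -160$ ($a = \left(-10\right) 16 = -160$)
$X{\left(M,v \right)} = 13 + v$
$G{\left(b,J \right)} = 41$ ($G{\left(b,J \right)} = 13 + 28 = 41$)
$\frac{x{\left(-586 \right)}}{G{\left(-429,a \right)}} = \frac{8 \left(-586\right)}{41} = \left(-4688\right) \frac{1}{41} = - \frac{4688}{41}$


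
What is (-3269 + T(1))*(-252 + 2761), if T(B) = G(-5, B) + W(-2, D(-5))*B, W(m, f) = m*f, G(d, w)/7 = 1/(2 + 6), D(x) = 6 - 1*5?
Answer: -65637949/8 ≈ -8.2047e+6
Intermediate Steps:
D(x) = 1 (D(x) = 6 - 5 = 1)
G(d, w) = 7/8 (G(d, w) = 7/(2 + 6) = 7/8)
W(m, f) = f*m
T(B) = 7/8 - 2*B (T(B) = 7/8 + (1*(-2))*B = 7/8 - 2*B)
(-3269 + T(1))*(-252 + 2761) = (-3269 + (7/8 - 2*1))*(-252 + 2761) = (-3269 + (7/8 - 2))*2509 = (-3269 - 9/8)*2509 = -26161/8*2509 = -65637949/8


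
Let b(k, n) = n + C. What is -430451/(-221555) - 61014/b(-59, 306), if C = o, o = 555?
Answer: -4382446153/63586285 ≈ -68.921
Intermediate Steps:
C = 555
b(k, n) = 555 + n (b(k, n) = n + 555 = 555 + n)
-430451/(-221555) - 61014/b(-59, 306) = -430451/(-221555) - 61014/(555 + 306) = -430451*(-1/221555) - 61014/861 = 430451/221555 - 61014*1/861 = 430451/221555 - 20338/287 = -4382446153/63586285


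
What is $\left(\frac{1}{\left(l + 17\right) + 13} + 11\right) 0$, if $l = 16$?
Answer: $0$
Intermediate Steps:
$\left(\frac{1}{\left(l + 17\right) + 13} + 11\right) 0 = \left(\frac{1}{\left(16 + 17\right) + 13} + 11\right) 0 = \left(\frac{1}{33 + 13} + 11\right) 0 = \left(\frac{1}{46} + 11\right) 0 = \frac{507}{46} \cdot 0 = 0$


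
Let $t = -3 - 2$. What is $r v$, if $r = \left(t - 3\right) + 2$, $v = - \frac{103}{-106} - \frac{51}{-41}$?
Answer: $- \frac{28887}{2173} \approx -13.294$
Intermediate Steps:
$t = -5$ ($t = -3 - 2 = -5$)
$v = \frac{9629}{4346}$ ($v = \left(-103\right) \left(- \frac{1}{106}\right) - - \frac{51}{41} = \frac{103}{106} + \frac{51}{41} = \frac{9629}{4346} \approx 2.2156$)
$r = -6$ ($r = \left(-5 - 3\right) + 2 = -8 + 2 = -6$)
$r v = \left(-6\right) \frac{9629}{4346} = - \frac{28887}{2173}$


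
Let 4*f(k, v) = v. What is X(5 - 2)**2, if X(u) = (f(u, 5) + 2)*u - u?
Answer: 729/16 ≈ 45.563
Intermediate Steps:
f(k, v) = v/4
X(u) = 9*u/4 (X(u) = ((1/4)*5 + 2)*u - u = (5/4 + 2)*u - u = 13*u/4 - u = 9*u/4)
X(5 - 2)**2 = (9*(5 - 2)/4)**2 = ((9/4)*3)**2 = (27/4)**2 = 729/16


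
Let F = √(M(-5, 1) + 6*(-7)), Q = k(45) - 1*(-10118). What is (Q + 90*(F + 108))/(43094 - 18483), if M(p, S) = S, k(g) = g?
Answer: 19883/24611 + 90*I*√41/24611 ≈ 0.80789 + 0.023416*I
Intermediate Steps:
Q = 10163 (Q = 45 - 1*(-10118) = 45 + 10118 = 10163)
F = I*√41 (F = √(1 + 6*(-7)) = √(1 - 42) = √(-41) = I*√41 ≈ 6.4031*I)
(Q + 90*(F + 108))/(43094 - 18483) = (10163 + 90*(I*√41 + 108))/(43094 - 18483) = (10163 + 90*(108 + I*√41))/24611 = (10163 + (9720 + 90*I*√41))*(1/24611) = (19883 + 90*I*√41)*(1/24611) = 19883/24611 + 90*I*√41/24611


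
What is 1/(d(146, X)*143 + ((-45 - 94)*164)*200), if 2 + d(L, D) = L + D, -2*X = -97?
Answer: -2/9063345 ≈ -2.2067e-7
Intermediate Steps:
X = 97/2 (X = -1/2*(-97) = 97/2 ≈ 48.500)
d(L, D) = -2 + D + L (d(L, D) = -2 + (L + D) = -2 + (D + L) = -2 + D + L)
1/(d(146, X)*143 + ((-45 - 94)*164)*200) = 1/((-2 + 97/2 + 146)*143 + ((-45 - 94)*164)*200) = 1/((385/2)*143 - 139*164*200) = 1/(55055/2 - 22796*200) = 1/(55055/2 - 4559200) = 1/(-9063345/2) = -2/9063345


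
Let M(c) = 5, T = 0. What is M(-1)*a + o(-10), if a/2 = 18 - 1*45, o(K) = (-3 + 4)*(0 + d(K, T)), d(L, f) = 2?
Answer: -268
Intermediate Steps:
o(K) = 2 (o(K) = (-3 + 4)*(0 + 2) = 1*2 = 2)
a = -54 (a = 2*(18 - 1*45) = 2*(18 - 45) = 2*(-27) = -54)
M(-1)*a + o(-10) = 5*(-54) + 2 = -270 + 2 = -268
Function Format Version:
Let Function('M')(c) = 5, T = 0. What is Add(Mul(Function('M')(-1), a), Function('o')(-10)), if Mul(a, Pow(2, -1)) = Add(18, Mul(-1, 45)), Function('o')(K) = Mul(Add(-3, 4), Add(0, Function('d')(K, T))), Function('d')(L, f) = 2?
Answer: -268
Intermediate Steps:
Function('o')(K) = 2 (Function('o')(K) = Mul(Add(-3, 4), Add(0, 2)) = Mul(1, 2) = 2)
a = -54 (a = Mul(2, Add(18, Mul(-1, 45))) = Mul(2, Add(18, -45)) = Mul(2, -27) = -54)
Add(Mul(Function('M')(-1), a), Function('o')(-10)) = Add(Mul(5, -54), 2) = Add(-270, 2) = -268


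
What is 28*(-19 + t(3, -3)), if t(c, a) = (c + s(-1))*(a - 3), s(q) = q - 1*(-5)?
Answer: -1708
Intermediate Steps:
s(q) = 5 + q (s(q) = q + 5 = 5 + q)
t(c, a) = (-3 + a)*(4 + c) (t(c, a) = (c + (5 - 1))*(a - 3) = (c + 4)*(-3 + a) = (4 + c)*(-3 + a) = (-3 + a)*(4 + c))
28*(-19 + t(3, -3)) = 28*(-19 + (-12 - 3*3 + 4*(-3) - 3*3)) = 28*(-19 + (-12 - 9 - 12 - 9)) = 28*(-19 - 42) = 28*(-61) = -1708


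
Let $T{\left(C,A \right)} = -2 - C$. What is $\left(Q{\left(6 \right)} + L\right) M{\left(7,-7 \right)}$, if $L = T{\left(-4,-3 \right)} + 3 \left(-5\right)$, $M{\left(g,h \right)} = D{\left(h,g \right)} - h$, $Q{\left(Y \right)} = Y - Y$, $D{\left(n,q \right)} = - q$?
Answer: $0$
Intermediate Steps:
$Q{\left(Y \right)} = 0$
$M{\left(g,h \right)} = - g - h$
$L = -13$ ($L = \left(-2 - -4\right) + 3 \left(-5\right) = \left(-2 + 4\right) - 15 = 2 - 15 = -13$)
$\left(Q{\left(6 \right)} + L\right) M{\left(7,-7 \right)} = \left(0 - 13\right) \left(\left(-1\right) 7 - -7\right) = - 13 \left(-7 + 7\right) = \left(-13\right) 0 = 0$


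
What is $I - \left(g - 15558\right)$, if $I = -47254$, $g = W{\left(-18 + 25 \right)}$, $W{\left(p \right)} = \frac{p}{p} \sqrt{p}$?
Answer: $-31696 - \sqrt{7} \approx -31699.0$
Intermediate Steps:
$W{\left(p \right)} = \sqrt{p}$ ($W{\left(p \right)} = 1 \sqrt{p} = \sqrt{p}$)
$g = \sqrt{7}$ ($g = \sqrt{-18 + 25} = \sqrt{7} \approx 2.6458$)
$I - \left(g - 15558\right) = -47254 - \left(\sqrt{7} - 15558\right) = -47254 - \left(-15558 + \sqrt{7}\right) = -47254 + \left(15558 - \sqrt{7}\right) = -31696 - \sqrt{7}$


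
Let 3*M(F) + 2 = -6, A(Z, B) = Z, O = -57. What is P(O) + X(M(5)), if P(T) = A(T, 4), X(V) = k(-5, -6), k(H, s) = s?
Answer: -63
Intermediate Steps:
M(F) = -8/3 (M(F) = -⅔ + (⅓)*(-6) = -⅔ - 2 = -8/3)
X(V) = -6
P(T) = T
P(O) + X(M(5)) = -57 - 6 = -63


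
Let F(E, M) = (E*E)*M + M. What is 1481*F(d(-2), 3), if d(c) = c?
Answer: 22215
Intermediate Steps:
F(E, M) = M + M*E**2 (F(E, M) = E**2*M + M = M*E**2 + M = M + M*E**2)
1481*F(d(-2), 3) = 1481*(3*(1 + (-2)**2)) = 1481*(3*(1 + 4)) = 1481*(3*5) = 1481*15 = 22215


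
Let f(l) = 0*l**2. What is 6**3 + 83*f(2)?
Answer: 216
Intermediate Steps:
f(l) = 0
6**3 + 83*f(2) = 6**3 + 83*0 = 216 + 0 = 216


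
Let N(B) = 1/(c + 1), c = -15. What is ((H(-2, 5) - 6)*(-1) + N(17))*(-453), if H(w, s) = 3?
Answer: -18573/14 ≈ -1326.6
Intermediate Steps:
N(B) = -1/14 (N(B) = 1/(-15 + 1) = 1/(-14) = -1/14)
((H(-2, 5) - 6)*(-1) + N(17))*(-453) = ((3 - 6)*(-1) - 1/14)*(-453) = (-3*(-1) - 1/14)*(-453) = (3 - 1/14)*(-453) = (41/14)*(-453) = -18573/14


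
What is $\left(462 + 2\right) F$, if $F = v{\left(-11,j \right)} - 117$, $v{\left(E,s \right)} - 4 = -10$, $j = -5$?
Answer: $-57072$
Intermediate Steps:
$v{\left(E,s \right)} = -6$ ($v{\left(E,s \right)} = 4 - 10 = -6$)
$F = -123$ ($F = -6 - 117 = -123$)
$\left(462 + 2\right) F = \left(462 + 2\right) \left(-123\right) = 464 \left(-123\right) = -57072$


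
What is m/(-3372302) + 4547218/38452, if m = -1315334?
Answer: 3846292394701/32417939126 ≈ 118.65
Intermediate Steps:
m/(-3372302) + 4547218/38452 = -1315334/(-3372302) + 4547218/38452 = -1315334*(-1/3372302) + 4547218*(1/38452) = 657667/1686151 + 2273609/19226 = 3846292394701/32417939126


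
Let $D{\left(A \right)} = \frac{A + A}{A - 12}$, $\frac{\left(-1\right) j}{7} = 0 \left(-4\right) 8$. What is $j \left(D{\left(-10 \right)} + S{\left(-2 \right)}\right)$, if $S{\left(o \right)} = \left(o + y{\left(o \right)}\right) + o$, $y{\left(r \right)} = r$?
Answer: $0$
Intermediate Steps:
$j = 0$ ($j = - 7 \cdot 0 \left(-4\right) 8 = - 7 \cdot 0 \cdot 8 = \left(-7\right) 0 = 0$)
$D{\left(A \right)} = \frac{2 A}{-12 + A}$
$S{\left(o \right)} = 3 o$ ($S{\left(o \right)} = \left(o + o\right) + o = 2 o + o = 3 o$)
$j \left(D{\left(-10 \right)} + S{\left(-2 \right)}\right) = 0 \left(2 \left(-10\right) \frac{1}{-12 - 10} + 3 \left(-2\right)\right) = 0 \left(2 \left(-10\right) \frac{1}{-22} - 6\right) = 0 \left(2 \left(-10\right) \left(- \frac{1}{22}\right) - 6\right) = 0 \left(\frac{10}{11} - 6\right) = 0 \left(- \frac{56}{11}\right) = 0$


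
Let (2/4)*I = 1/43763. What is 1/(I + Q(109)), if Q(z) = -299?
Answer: -43763/13085135 ≈ -0.0033445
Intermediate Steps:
I = 2/43763 ≈ 4.5701e-5
1/(I + Q(109)) = 1/(2/43763 - 299) = 1/(-13085135/43763) = -43763/13085135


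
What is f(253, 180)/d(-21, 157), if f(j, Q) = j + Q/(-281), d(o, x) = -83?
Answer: -70913/23323 ≈ -3.0405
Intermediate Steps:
f(j, Q) = j - Q/281 (f(j, Q) = j + Q*(-1/281) = j - Q/281)
f(253, 180)/d(-21, 157) = (253 - 1/281*180)/(-83) = (253 - 180/281)*(-1/83) = (70913/281)*(-1/83) = -70913/23323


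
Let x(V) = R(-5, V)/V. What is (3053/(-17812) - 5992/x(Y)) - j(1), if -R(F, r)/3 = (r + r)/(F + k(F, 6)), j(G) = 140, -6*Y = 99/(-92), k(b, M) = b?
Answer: -541137719/53436 ≈ -10127.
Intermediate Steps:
Y = 33/184 (Y = -33/(2*(-92)) = -33*(-1)/(2*92) = -⅙*(-99/92) = 33/184 ≈ 0.17935)
R(F, r) = -3*r/F (R(F, r) = -3*(r + r)/(F + F) = -3*2*r/(2*F) = -3*2*r*1/(2*F) = -3*r/F)
x(V) = ⅗ (x(V) = (-3*V/(-5))/V = (-3*V*(-⅕))/V = (3*V/5)/V = ⅗)
(3053/(-17812) - 5992/x(Y)) - j(1) = (3053/(-17812) - 5992/⅗) - 1*140 = (3053*(-1/17812) - 5992*5/3) - 140 = (-3053/17812 - 29960/3) - 140 = -533656679/53436 - 140 = -541137719/53436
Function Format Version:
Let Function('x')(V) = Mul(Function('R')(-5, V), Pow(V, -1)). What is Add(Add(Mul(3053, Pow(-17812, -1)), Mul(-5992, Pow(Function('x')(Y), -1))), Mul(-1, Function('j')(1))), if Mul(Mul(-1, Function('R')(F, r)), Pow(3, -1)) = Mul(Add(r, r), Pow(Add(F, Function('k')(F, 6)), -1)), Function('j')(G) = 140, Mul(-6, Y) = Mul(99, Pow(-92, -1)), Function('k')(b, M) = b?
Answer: Rational(-541137719, 53436) ≈ -10127.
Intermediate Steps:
Y = Rational(33, 184) (Y = Mul(Rational(-1, 6), Mul(99, Pow(-92, -1))) = Mul(Rational(-1, 6), Mul(99, Rational(-1, 92))) = Mul(Rational(-1, 6), Rational(-99, 92)) = Rational(33, 184) ≈ 0.17935)
Function('R')(F, r) = Mul(-3, r, Pow(F, -1)) (Function('R')(F, r) = Mul(-3, Mul(Add(r, r), Pow(Add(F, F), -1))) = Mul(-3, Mul(Mul(2, r), Pow(Mul(2, F), -1))) = Mul(-3, Mul(Mul(2, r), Mul(Rational(1, 2), Pow(F, -1)))) = Mul(-3, Mul(r, Pow(F, -1))) = Mul(-3, r, Pow(F, -1)))
Function('x')(V) = Rational(3, 5) (Function('x')(V) = Mul(Mul(-3, V, Pow(-5, -1)), Pow(V, -1)) = Mul(Mul(-3, V, Rational(-1, 5)), Pow(V, -1)) = Mul(Mul(Rational(3, 5), V), Pow(V, -1)) = Rational(3, 5))
Add(Add(Mul(3053, Pow(-17812, -1)), Mul(-5992, Pow(Function('x')(Y), -1))), Mul(-1, Function('j')(1))) = Add(Add(Mul(3053, Pow(-17812, -1)), Mul(-5992, Pow(Rational(3, 5), -1))), Mul(-1, 140)) = Add(Add(Mul(3053, Rational(-1, 17812)), Mul(-5992, Rational(5, 3))), -140) = Add(Add(Rational(-3053, 17812), Rational(-29960, 3)), -140) = Add(Rational(-533656679, 53436), -140) = Rational(-541137719, 53436)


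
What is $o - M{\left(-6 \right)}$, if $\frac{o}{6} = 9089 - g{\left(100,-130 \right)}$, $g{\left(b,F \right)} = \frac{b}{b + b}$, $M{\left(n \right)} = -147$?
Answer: $54678$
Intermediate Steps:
$g{\left(b,F \right)} = \frac{1}{2}$ ($g{\left(b,F \right)} = \frac{b}{2 b} = b \frac{1}{2 b} = \frac{1}{2}$)
$o = 54531$ ($o = 6 \left(9089 - \frac{1}{2}\right) = 6 \cdot \frac{18177}{2} = 54531$)
$o - M{\left(-6 \right)} = 54531 - -147 = 54531 + 147 = 54678$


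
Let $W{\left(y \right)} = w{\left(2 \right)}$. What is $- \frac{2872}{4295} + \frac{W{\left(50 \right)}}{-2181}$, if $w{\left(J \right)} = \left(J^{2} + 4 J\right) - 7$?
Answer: $- \frac{6285307}{9367395} \approx -0.67098$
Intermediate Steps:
$w{\left(J \right)} = -7 + J^{2} + 4 J$
$W{\left(y \right)} = 5$ ($W{\left(y \right)} = -7 + 2^{2} + 4 \cdot 2 = -7 + 4 + 8 = 5$)
$- \frac{2872}{4295} + \frac{W{\left(50 \right)}}{-2181} = - \frac{2872}{4295} + \frac{5}{-2181} = \left(-2872\right) \frac{1}{4295} + 5 \left(- \frac{1}{2181}\right) = - \frac{2872}{4295} - \frac{5}{2181} = - \frac{6285307}{9367395}$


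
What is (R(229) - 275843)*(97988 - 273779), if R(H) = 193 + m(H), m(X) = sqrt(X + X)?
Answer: 48456789150 - 175791*sqrt(458) ≈ 4.8453e+10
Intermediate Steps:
m(X) = sqrt(2)*sqrt(X) (m(X) = sqrt(2*X) = sqrt(2)*sqrt(X))
R(H) = 193 + sqrt(2)*sqrt(H)
(R(229) - 275843)*(97988 - 273779) = ((193 + sqrt(2)*sqrt(229)) - 275843)*(97988 - 273779) = ((193 + sqrt(458)) - 275843)*(-175791) = (-275650 + sqrt(458))*(-175791) = 48456789150 - 175791*sqrt(458)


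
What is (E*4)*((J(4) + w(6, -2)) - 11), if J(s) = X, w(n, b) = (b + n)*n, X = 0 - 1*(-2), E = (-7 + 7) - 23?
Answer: -1380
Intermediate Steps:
E = -23 (E = 0 - 23 = -23)
X = 2 (X = 0 + 2 = 2)
w(n, b) = n*(b + n)
J(s) = 2
(E*4)*((J(4) + w(6, -2)) - 11) = (-23*4)*((2 + 6*(-2 + 6)) - 11) = -92*((2 + 6*4) - 11) = -92*((2 + 24) - 11) = -92*(26 - 11) = -92*15 = -1380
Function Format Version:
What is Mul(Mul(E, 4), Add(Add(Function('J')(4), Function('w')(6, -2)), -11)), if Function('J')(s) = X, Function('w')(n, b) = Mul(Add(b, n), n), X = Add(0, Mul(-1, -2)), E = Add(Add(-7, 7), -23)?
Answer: -1380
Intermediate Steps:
E = -23 (E = Add(0, -23) = -23)
X = 2 (X = Add(0, 2) = 2)
Function('w')(n, b) = Mul(n, Add(b, n))
Function('J')(s) = 2
Mul(Mul(E, 4), Add(Add(Function('J')(4), Function('w')(6, -2)), -11)) = Mul(Mul(-23, 4), Add(Add(2, Mul(6, Add(-2, 6))), -11)) = Mul(-92, Add(Add(2, Mul(6, 4)), -11)) = Mul(-92, Add(Add(2, 24), -11)) = Mul(-92, Add(26, -11)) = Mul(-92, 15) = -1380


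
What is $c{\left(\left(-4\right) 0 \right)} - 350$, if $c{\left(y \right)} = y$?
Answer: $-350$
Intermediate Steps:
$c{\left(\left(-4\right) 0 \right)} - 350 = \left(-4\right) 0 - 350 = 0 - 350 = -350$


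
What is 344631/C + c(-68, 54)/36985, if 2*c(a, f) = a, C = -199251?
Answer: -326998771/188956365 ≈ -1.7306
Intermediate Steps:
c(a, f) = a/2
344631/C + c(-68, 54)/36985 = 344631/(-199251) + ((½)*(-68))/36985 = 344631*(-1/199251) - 34*1/36985 = -114877/66417 - 34/36985 = -326998771/188956365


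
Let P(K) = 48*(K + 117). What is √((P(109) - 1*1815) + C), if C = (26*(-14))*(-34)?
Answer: √21409 ≈ 146.32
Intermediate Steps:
C = 12376 (C = -364*(-34) = 12376)
P(K) = 5616 + 48*K (P(K) = 48*(117 + K) = 5616 + 48*K)
√((P(109) - 1*1815) + C) = √(((5616 + 48*109) - 1*1815) + 12376) = √(((5616 + 5232) - 1815) + 12376) = √((10848 - 1815) + 12376) = √(9033 + 12376) = √21409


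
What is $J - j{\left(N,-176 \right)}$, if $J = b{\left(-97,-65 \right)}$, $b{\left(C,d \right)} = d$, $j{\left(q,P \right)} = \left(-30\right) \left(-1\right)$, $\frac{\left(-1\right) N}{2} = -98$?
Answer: $-95$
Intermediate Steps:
$N = 196$ ($N = \left(-2\right) \left(-98\right) = 196$)
$j{\left(q,P \right)} = 30$
$J = -65$
$J - j{\left(N,-176 \right)} = -65 - 30 = -95$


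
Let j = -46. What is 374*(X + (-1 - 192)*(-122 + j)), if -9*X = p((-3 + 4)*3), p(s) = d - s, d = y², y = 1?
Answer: 109139932/9 ≈ 1.2127e+7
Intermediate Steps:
d = 1 (d = 1² = 1)
p(s) = 1 - s
X = 2/9 (X = -(1 - (-3 + 4)*3)/9 = -(1 - 3)/9 = -⅑*(-2) = 2/9 ≈ 0.22222)
374*(X + (-1 - 192)*(-122 + j)) = 374*(2/9 + (-1 - 192)*(-122 - 46)) = 374*(2/9 - 193*(-168)) = 374*(2/9 + 32424) = 374*(291818/9) = 109139932/9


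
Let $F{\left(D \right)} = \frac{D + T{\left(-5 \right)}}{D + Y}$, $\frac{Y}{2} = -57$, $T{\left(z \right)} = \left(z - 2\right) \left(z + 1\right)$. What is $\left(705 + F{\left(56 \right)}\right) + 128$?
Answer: $\frac{24115}{29} \approx 831.55$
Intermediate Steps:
$T{\left(z \right)} = \left(1 + z\right) \left(-2 + z\right)$ ($T{\left(z \right)} = \left(-2 + z\right) \left(1 + z\right) = \left(1 + z\right) \left(-2 + z\right)$)
$Y = -114$ ($Y = 2 \left(-57\right) = -114$)
$F{\left(D \right)} = \frac{28 + D}{-114 + D}$ ($F{\left(D \right)} = \frac{D - \left(-3 - 25\right)}{D - 114} = \frac{D + \left(-2 + 25 + 5\right)}{-114 + D} = \frac{D + 28}{-114 + D} = \frac{28 + D}{-114 + D}$)
$\left(705 + F{\left(56 \right)}\right) + 128 = \left(705 + \frac{28 + 56}{-114 + 56}\right) + 128 = \left(705 + \frac{1}{-58} \cdot 84\right) + 128 = \left(705 - \frac{42}{29}\right) + 128 = \frac{20403}{29} + 128 = \frac{24115}{29}$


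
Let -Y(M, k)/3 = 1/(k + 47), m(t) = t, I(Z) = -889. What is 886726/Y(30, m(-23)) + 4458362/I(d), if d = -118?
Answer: -6310853674/889 ≈ -7.0988e+6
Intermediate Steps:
Y(M, k) = -3/(47 + k) (Y(M, k) = -3/(k + 47) = -3/(47 + k))
886726/Y(30, m(-23)) + 4458362/I(d) = 886726/((-3/(47 - 23))) + 4458362/(-889) = 886726/((-3/24)) + 4458362*(-1/889) = 886726/((-3*1/24)) - 4458362/889 = 886726/(-⅛) - 4458362/889 = 886726*(-8) - 4458362/889 = -7093808 - 4458362/889 = -6310853674/889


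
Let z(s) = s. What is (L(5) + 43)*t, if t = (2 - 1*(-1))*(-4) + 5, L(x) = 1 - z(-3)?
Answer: -329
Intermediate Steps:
L(x) = 4 (L(x) = 1 - 1*(-3) = 1 + 3 = 4)
t = -7 (t = (2 + 1)*(-4) + 5 = 3*(-4) + 5 = -12 + 5 = -7)
(L(5) + 43)*t = (4 + 43)*(-7) = 47*(-7) = -329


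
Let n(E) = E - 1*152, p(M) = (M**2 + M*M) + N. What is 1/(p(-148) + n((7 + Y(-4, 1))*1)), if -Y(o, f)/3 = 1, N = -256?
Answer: 1/43404 ≈ 2.3039e-5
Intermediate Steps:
Y(o, f) = -3 (Y(o, f) = -3*1 = -3)
p(M) = -256 + 2*M**2 (p(M) = (M**2 + M*M) - 256 = (M**2 + M**2) - 256 = 2*M**2 - 256 = -256 + 2*M**2)
n(E) = -152 + E (n(E) = E - 152 = -152 + E)
1/(p(-148) + n((7 + Y(-4, 1))*1)) = 1/((-256 + 2*(-148)**2) + (-152 + (7 - 3)*1)) = 1/((-256 + 2*21904) + (-152 + 4*1)) = 1/((-256 + 43808) + (-152 + 4)) = 1/(43552 - 148) = 1/43404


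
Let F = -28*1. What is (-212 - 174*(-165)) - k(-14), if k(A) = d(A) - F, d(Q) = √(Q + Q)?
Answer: 28470 - 2*I*√7 ≈ 28470.0 - 5.2915*I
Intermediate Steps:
F = -28
d(Q) = √2*√Q (d(Q) = √(2*Q) = √2*√Q)
k(A) = 28 + √2*√A (k(A) = √2*√A - 1*(-28) = √2*√A + 28 = 28 + √2*√A)
(-212 - 174*(-165)) - k(-14) = (-212 - 174*(-165)) - (28 + √2*√(-14)) = (-212 + 28710) - (28 + √2*(I*√14)) = 28498 - (28 + 2*I*√7) = 28498 + (-28 - 2*I*√7) = 28470 - 2*I*√7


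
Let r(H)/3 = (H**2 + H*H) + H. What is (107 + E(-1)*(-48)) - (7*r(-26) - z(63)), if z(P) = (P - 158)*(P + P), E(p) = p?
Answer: -39661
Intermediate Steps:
z(P) = 2*P*(-158 + P) (z(P) = (-158 + P)*(2*P) = 2*P*(-158 + P))
r(H) = 3*H + 6*H**2 (r(H) = 3*((H**2 + H*H) + H) = 3*((H**2 + H**2) + H) = 3*(2*H**2 + H) = 3*(H + 2*H**2) = 3*H + 6*H**2)
(107 + E(-1)*(-48)) - (7*r(-26) - z(63)) = (107 - 1*(-48)) - (7*(3*(-26)*(1 + 2*(-26))) - 2*63*(-158 + 63)) = (107 + 48) - (7*(3*(-26)*(1 - 52)) - 2*63*(-95)) = 155 - (7*(3*(-26)*(-51)) - 1*(-11970)) = 155 - (7*3978 + 11970) = 155 - (27846 + 11970) = 155 - 1*39816 = 155 - 39816 = -39661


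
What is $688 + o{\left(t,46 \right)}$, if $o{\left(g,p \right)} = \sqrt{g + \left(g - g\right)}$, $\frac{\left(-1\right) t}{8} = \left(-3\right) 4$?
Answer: $688 + 4 \sqrt{6} \approx 697.8$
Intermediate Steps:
$t = 96$ ($t = - 8 \left(\left(-3\right) 4\right) = \left(-8\right) \left(-12\right) = 96$)
$o{\left(g,p \right)} = \sqrt{g}$ ($o{\left(g,p \right)} = \sqrt{g + 0} = \sqrt{g}$)
$688 + o{\left(t,46 \right)} = 688 + \sqrt{96} = 688 + 4 \sqrt{6}$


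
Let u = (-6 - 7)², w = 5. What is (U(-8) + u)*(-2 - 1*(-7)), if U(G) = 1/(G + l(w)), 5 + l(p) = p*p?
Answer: 10145/12 ≈ 845.42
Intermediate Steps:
u = 169 (u = (-13)² = 169)
l(p) = -5 + p² (l(p) = -5 + p*p = -5 + p²)
U(G) = 1/(20 + G) (U(G) = 1/(G + (-5 + 5²)) = 1/(G + (-5 + 25)) = 1/(G + 20) = 1/(20 + G))
(U(-8) + u)*(-2 - 1*(-7)) = (1/(20 - 8) + 169)*(-2 - 1*(-7)) = (1/12 + 169)*(-2 + 7) = (1/12 + 169)*5 = (2029/12)*5 = 10145/12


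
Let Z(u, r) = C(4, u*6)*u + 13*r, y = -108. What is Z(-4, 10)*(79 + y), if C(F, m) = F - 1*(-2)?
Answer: -3074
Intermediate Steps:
C(F, m) = 2 + F (C(F, m) = F + 2 = 2 + F)
Z(u, r) = 6*u + 13*r (Z(u, r) = (2 + 4)*u + 13*r = 6*u + 13*r)
Z(-4, 10)*(79 + y) = (6*(-4) + 13*10)*(79 - 108) = (-24 + 130)*(-29) = 106*(-29) = -3074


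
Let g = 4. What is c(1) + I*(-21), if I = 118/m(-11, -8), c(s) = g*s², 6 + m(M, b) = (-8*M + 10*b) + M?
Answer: 838/3 ≈ 279.33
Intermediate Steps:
m(M, b) = -6 - 7*M + 10*b (m(M, b) = -6 + ((-8*M + 10*b) + M) = -6 + (-7*M + 10*b) = -6 - 7*M + 10*b)
c(s) = 4*s²
I = -118/9 (I = 118/(-6 - 7*(-11) + 10*(-8)) = 118/(-6 + 77 - 80) = 118/(-9) = 118*(-⅑) = -118/9 ≈ -13.111)
c(1) + I*(-21) = 4*1² - 118/9*(-21) = 4*1 + 826/3 = 4 + 826/3 = 838/3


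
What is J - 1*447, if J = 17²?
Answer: -158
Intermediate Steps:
J = 289
J - 1*447 = 289 - 1*447 = 289 - 447 = -158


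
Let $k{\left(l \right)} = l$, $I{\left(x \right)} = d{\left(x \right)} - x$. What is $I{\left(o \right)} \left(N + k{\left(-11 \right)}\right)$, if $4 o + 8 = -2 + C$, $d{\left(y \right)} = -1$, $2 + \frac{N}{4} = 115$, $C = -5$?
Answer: $\frac{4851}{4} \approx 1212.8$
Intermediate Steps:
$N = 452$ ($N = -8 + 4 \cdot 115 = -8 + 460 = 452$)
$o = - \frac{15}{4}$ ($o = -2 + \frac{-2 - 5}{4} = -2 + \frac{1}{4} \left(-7\right) = -2 - \frac{7}{4} = - \frac{15}{4} \approx -3.75$)
$I{\left(x \right)} = -1 - x$
$I{\left(o \right)} \left(N + k{\left(-11 \right)}\right) = \left(-1 - - \frac{15}{4}\right) \left(452 - 11\right) = \left(-1 + \frac{15}{4}\right) 441 = \frac{11}{4} \cdot 441 = \frac{4851}{4}$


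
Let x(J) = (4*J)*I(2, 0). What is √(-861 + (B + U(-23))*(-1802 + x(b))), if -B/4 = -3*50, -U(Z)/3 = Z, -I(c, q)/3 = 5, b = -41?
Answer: √439341 ≈ 662.83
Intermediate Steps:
I(c, q) = -15 (I(c, q) = -3*5 = -15)
U(Z) = -3*Z
x(J) = -60*J (x(J) = (4*J)*(-15) = -60*J)
B = 600 (B = -(-12)*50 = -4*(-150) = 600)
√(-861 + (B + U(-23))*(-1802 + x(b))) = √(-861 + (600 - 3*(-23))*(-1802 - 60*(-41))) = √(-861 + (600 + 69)*(-1802 + 2460)) = √(-861 + 669*658) = √(-861 + 440202) = √439341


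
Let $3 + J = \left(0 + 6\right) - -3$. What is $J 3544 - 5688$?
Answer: $15576$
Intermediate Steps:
$J = 6$ ($J = -3 + \left(\left(0 + 6\right) - -3\right) = -3 + \left(6 + 3\right) = -3 + 9 = 6$)
$J 3544 - 5688 = 6 \cdot 3544 - 5688 = 21264 - 5688 = 15576$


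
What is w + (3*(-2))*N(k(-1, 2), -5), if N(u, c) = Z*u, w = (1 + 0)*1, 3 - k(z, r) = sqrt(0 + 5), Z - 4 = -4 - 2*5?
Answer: 181 - 60*sqrt(5) ≈ 46.836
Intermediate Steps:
Z = -10 (Z = 4 + (-4 - 2*5) = 4 + (-4 - 10) = 4 - 14 = -10)
k(z, r) = 3 - sqrt(5) (k(z, r) = 3 - sqrt(0 + 5) = 3 - sqrt(5))
w = 1 (w = 1*1 = 1)
N(u, c) = -10*u
w + (3*(-2))*N(k(-1, 2), -5) = 1 + (3*(-2))*(-10*(3 - sqrt(5))) = 1 - 6*(-30 + 10*sqrt(5)) = 1 + (180 - 60*sqrt(5)) = 181 - 60*sqrt(5)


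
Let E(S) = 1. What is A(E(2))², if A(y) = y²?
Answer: 1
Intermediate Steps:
A(E(2))² = (1²)² = 1² = 1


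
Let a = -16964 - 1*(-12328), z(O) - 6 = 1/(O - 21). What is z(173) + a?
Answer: -703759/152 ≈ -4630.0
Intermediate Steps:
z(O) = 6 + 1/(-21 + O) (z(O) = 6 + 1/(O - 21) = 6 + 1/(-21 + O))
a = -4636 (a = -16964 + 12328 = -4636)
z(173) + a = (-125 + 6*173)/(-21 + 173) - 4636 = (-125 + 1038)/152 - 4636 = (1/152)*913 - 4636 = 913/152 - 4636 = -703759/152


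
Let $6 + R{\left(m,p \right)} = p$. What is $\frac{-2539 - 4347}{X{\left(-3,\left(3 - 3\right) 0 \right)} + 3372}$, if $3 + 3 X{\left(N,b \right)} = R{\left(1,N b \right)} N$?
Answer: $- \frac{626}{307} \approx -2.0391$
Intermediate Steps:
$R{\left(m,p \right)} = -6 + p$
$X{\left(N,b \right)} = -1 + \frac{N \left(-6 + N b\right)}{3}$ ($X{\left(N,b \right)} = -1 + \frac{\left(-6 + N b\right) N}{3} = -1 + \frac{N \left(-6 + N b\right)}{3}$)
$\frac{-2539 - 4347}{X{\left(-3,\left(3 - 3\right) 0 \right)} + 3372} = \frac{-2539 - 4347}{\left(-1 + \frac{1}{3} \left(-3\right) \left(-6 - 3 \left(3 - 3\right) 0\right)\right) + 3372} = - \frac{6886}{\left(-1 + \frac{1}{3} \left(-3\right) \left(-6 - 3 \cdot 0 \cdot 0\right)\right) + 3372} = - \frac{6886}{\left(-1 + \frac{1}{3} \left(-3\right) \left(-6 - 0\right)\right) + 3372} = - \frac{6886}{\left(-1 + \frac{1}{3} \left(-3\right) \left(-6 + 0\right)\right) + 3372} = - \frac{6886}{\left(-1 + \frac{1}{3} \left(-3\right) \left(-6\right)\right) + 3372} = - \frac{6886}{\left(-1 + 6\right) + 3372} = - \frac{6886}{5 + 3372} = - \frac{6886}{3377} = \left(-6886\right) \frac{1}{3377} = - \frac{626}{307}$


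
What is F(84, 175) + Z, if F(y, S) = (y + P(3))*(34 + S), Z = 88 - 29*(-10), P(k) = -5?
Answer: 16889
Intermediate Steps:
Z = 378 (Z = 88 + 290 = 378)
F(y, S) = (-5 + y)*(34 + S) (F(y, S) = (y - 5)*(34 + S) = (-5 + y)*(34 + S))
F(84, 175) + Z = (-170 - 5*175 + 34*84 + 175*84) + 378 = (-170 - 875 + 2856 + 14700) + 378 = 16511 + 378 = 16889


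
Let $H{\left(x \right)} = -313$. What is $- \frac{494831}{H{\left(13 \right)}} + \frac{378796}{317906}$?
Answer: $\frac{78714153517}{49752289} \approx 1582.1$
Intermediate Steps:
$- \frac{494831}{H{\left(13 \right)}} + \frac{378796}{317906} = - \frac{494831}{-313} + \frac{378796}{317906} = \left(-494831\right) \left(- \frac{1}{313}\right) + 378796 \cdot \frac{1}{317906} = \frac{494831}{313} + \frac{189398}{158953} = \frac{78714153517}{49752289}$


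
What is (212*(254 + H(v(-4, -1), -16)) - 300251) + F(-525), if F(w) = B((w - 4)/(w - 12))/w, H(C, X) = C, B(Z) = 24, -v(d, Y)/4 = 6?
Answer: -44010933/175 ≈ -2.5149e+5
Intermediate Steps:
v(d, Y) = -24 (v(d, Y) = -4*6 = -24)
F(w) = 24/w
(212*(254 + H(v(-4, -1), -16)) - 300251) + F(-525) = (212*(254 - 24) - 300251) + 24/(-525) = (212*230 - 300251) + 24*(-1/525) = (48760 - 300251) - 8/175 = -251491 - 8/175 = -44010933/175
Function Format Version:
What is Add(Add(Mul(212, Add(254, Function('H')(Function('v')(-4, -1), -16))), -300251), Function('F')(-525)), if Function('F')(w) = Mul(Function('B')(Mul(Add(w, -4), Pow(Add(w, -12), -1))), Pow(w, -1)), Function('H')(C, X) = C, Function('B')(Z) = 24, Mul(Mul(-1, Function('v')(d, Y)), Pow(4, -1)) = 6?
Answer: Rational(-44010933, 175) ≈ -2.5149e+5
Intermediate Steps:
Function('v')(d, Y) = -24 (Function('v')(d, Y) = Mul(-4, 6) = -24)
Function('F')(w) = Mul(24, Pow(w, -1))
Add(Add(Mul(212, Add(254, Function('H')(Function('v')(-4, -1), -16))), -300251), Function('F')(-525)) = Add(Add(Mul(212, Add(254, -24)), -300251), Mul(24, Pow(-525, -1))) = Add(Add(Mul(212, 230), -300251), Mul(24, Rational(-1, 525))) = Add(Add(48760, -300251), Rational(-8, 175)) = Add(-251491, Rational(-8, 175)) = Rational(-44010933, 175)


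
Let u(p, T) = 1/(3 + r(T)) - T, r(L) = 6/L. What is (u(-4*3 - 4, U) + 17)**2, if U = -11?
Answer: 588289/729 ≈ 806.98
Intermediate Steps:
u(p, T) = 1/(3 + 6/T) - T
(u(-4*3 - 4, U) + 17)**2 = (-1*(-11)*(5 + 3*(-11))/(6 + 3*(-11)) + 17)**2 = (-1*(-11)*(5 - 33)/(6 - 33) + 17)**2 = (-1*(-11)*(-28)/(-27) + 17)**2 = (-1*(-11)*(-1/27)*(-28) + 17)**2 = (308/27 + 17)**2 = (767/27)**2 = 588289/729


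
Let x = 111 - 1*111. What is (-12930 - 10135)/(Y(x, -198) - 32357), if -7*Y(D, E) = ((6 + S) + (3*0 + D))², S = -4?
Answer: 161455/226503 ≈ 0.71282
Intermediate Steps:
x = 0 (x = 111 - 111 = 0)
Y(D, E) = -(2 + D)²/7 (Y(D, E) = -((6 - 4) + (3*0 + D))²/7 = -(2 + (0 + D))²/7 = -(2 + D)²/7)
(-12930 - 10135)/(Y(x, -198) - 32357) = (-12930 - 10135)/(-(2 + 0)²/7 - 32357) = -23065/(-⅐*2² - 32357) = -23065/(-⅐*4 - 32357) = -23065/(-4/7 - 32357) = -23065/(-226503/7) = -23065*(-7/226503) = 161455/226503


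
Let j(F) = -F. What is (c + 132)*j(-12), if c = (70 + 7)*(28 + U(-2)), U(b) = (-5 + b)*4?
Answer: 1584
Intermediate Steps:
U(b) = -20 + 4*b
c = 0 (c = (70 + 7)*(28 + (-20 + 4*(-2))) = 77*(28 + (-20 - 8)) = 77*(28 - 28) = 77*0 = 0)
(c + 132)*j(-12) = (0 + 132)*(-1*(-12)) = 132*12 = 1584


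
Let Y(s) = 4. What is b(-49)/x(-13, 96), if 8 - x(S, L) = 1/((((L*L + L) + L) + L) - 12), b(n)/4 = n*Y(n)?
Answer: -7441728/75935 ≈ -98.001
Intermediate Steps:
b(n) = 16*n (b(n) = 4*(n*4) = 4*(4*n) = 16*n)
x(S, L) = 8 - 1/(-12 + L² + 3*L) (x(S, L) = 8 - 1/((((L*L + L) + L) + L) - 12) = 8 - 1/((((L² + L) + L) + L) - 12) = 8 - 1/((((L + L²) + L) + L) - 12) = 8 - 1/(((L² + 2*L) + L) - 12) = 8 - 1/((L² + 3*L) - 12) = 8 - 1/(-12 + L² + 3*L))
b(-49)/x(-13, 96) = (16*(-49))/(((-97 + 8*96² + 24*96)/(-12 + 96² + 3*96))) = -784*(-12 + 9216 + 288)/(-97 + 8*9216 + 2304) = -784*9492/(-97 + 73728 + 2304) = -784/((1/9492)*75935) = -784/75935/9492 = -784*9492/75935 = -7441728/75935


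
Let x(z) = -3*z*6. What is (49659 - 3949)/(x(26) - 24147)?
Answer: -9142/4923 ≈ -1.8570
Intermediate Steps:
x(z) = -18*z
(49659 - 3949)/(x(26) - 24147) = (49659 - 3949)/(-18*26 - 24147) = 45710/(-468 - 24147) = 45710/(-24615) = 45710*(-1/24615) = -9142/4923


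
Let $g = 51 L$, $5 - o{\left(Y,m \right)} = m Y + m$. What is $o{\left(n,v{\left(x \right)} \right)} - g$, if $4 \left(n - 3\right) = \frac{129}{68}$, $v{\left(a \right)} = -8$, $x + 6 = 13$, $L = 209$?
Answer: $- \frac{361019}{34} \approx -10618.0$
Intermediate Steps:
$x = 7$ ($x = -6 + 13 = 7$)
$n = \frac{945}{272}$ ($n = 3 + \frac{129 \cdot \frac{1}{68}}{4} = 3 + \frac{1}{4} \cdot \frac{129}{68} = 3 + \frac{129}{272} = \frac{945}{272} \approx 3.4743$)
$o{\left(Y,m \right)} = 5 - m - Y m$ ($o{\left(Y,m \right)} = 5 - \left(m Y + m\right) = 5 - \left(Y m + m\right) = 5 - \left(m + Y m\right) = 5 - m - Y m$)
$g = 10659$ ($g = 51 \cdot 209 = 10659$)
$o{\left(n,v{\left(x \right)} \right)} - g = \left(5 - -8 - \frac{945}{272} \left(-8\right)\right) - 10659 = \left(5 + 8 + \frac{945}{34}\right) - 10659 = \frac{1387}{34} - 10659 = - \frac{361019}{34}$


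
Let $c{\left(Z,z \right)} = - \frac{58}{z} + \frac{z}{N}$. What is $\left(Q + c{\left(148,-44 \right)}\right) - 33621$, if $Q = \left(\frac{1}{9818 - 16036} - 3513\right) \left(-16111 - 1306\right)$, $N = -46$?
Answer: $\frac{48100996669580}{786577} \approx 6.1152 \cdot 10^{7}$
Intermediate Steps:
$Q = \frac{380454074195}{6218}$ ($Q = \left(\frac{1}{-6218} - 3513\right) \left(-17417\right) = \left(- \frac{1}{6218} - 3513\right) \left(-17417\right) = \left(- \frac{21843835}{6218}\right) \left(-17417\right) = \frac{380454074195}{6218} \approx 6.1186 \cdot 10^{7}$)
$c{\left(Z,z \right)} = - \frac{58}{z} - \frac{z}{46}$ ($c{\left(Z,z \right)} = - \frac{58}{z} + \frac{z}{-46} = - \frac{58}{z} + z \left(- \frac{1}{46}\right) = - \frac{58}{z} - \frac{z}{46}$)
$\left(Q + c{\left(148,-44 \right)}\right) - 33621 = \left(\frac{380454074195}{6218} - \left(- \frac{22}{23} + \frac{58}{-44}\right)\right) - 33621 = \left(\frac{380454074195}{6218} + \left(\left(-58\right) \left(- \frac{1}{44}\right) + \frac{22}{23}\right)\right) - 33621 = \left(\frac{380454074195}{6218} + \left(\frac{29}{22} + \frac{22}{23}\right)\right) - 33621 = \left(\frac{380454074195}{6218} + \frac{1151}{506}\right) - 33621 = \frac{48127442174897}{786577} - 33621 = \frac{48100996669580}{786577}$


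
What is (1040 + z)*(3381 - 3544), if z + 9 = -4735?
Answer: 603752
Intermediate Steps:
z = -4744 (z = -9 - 4735 = -4744)
(1040 + z)*(3381 - 3544) = (1040 - 4744)*(3381 - 3544) = -3704*(-163) = 603752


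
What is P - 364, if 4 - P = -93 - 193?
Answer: -74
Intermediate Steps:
P = 290 (P = 4 - (-93 - 193) = 4 - 1*(-286) = 4 + 286 = 290)
P - 364 = 290 - 364 = -74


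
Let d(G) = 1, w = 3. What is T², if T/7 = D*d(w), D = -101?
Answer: 499849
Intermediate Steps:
T = -707 (T = 7*(-101*1) = 7*(-101) = -707)
T² = (-707)² = 499849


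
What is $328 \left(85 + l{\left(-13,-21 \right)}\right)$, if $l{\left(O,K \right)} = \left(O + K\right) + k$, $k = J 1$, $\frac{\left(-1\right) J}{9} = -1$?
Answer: $19680$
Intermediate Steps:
$J = 9$ ($J = \left(-9\right) \left(-1\right) = 9$)
$k = 9$ ($k = 9 \cdot 1 = 9$)
$l{\left(O,K \right)} = 9 + K + O$ ($l{\left(O,K \right)} = \left(O + K\right) + 9 = \left(K + O\right) + 9 = 9 + K + O$)
$328 \left(85 + l{\left(-13,-21 \right)}\right) = 328 \left(85 - 25\right) = 328 \cdot 60 = 19680$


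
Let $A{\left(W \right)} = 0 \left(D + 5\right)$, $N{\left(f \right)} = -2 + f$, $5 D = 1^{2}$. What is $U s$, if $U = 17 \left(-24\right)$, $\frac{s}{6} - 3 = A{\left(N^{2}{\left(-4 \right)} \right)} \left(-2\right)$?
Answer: $-7344$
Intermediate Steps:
$D = \frac{1}{5}$ ($D = \frac{1^{2}}{5} = \frac{1}{5} \cdot 1 = \frac{1}{5} \approx 0.2$)
$A{\left(W \right)} = 0$ ($A{\left(W \right)} = 0 \left(\frac{1}{5} + 5\right) = 0 \cdot \frac{26}{5} = 0$)
$s = 18$ ($s = 18 + 6 \cdot 0 \left(-2\right) = 18 + 6 \cdot 0 = 18 + 0 = 18$)
$U = -408$
$U s = \left(-408\right) 18 = -7344$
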